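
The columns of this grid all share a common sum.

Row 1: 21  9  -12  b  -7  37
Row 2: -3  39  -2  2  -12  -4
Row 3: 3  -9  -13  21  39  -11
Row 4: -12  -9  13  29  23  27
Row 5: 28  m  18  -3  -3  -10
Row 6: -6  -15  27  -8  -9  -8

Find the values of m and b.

m = 16, b = -10

Column 1 sums to 31 and so does column 5; that's the common total.
In column 2 the known cells total 15, leaving 31 − 15 = 16.
In column 4 the known cells total 41, leaving 31 − 41 = -10.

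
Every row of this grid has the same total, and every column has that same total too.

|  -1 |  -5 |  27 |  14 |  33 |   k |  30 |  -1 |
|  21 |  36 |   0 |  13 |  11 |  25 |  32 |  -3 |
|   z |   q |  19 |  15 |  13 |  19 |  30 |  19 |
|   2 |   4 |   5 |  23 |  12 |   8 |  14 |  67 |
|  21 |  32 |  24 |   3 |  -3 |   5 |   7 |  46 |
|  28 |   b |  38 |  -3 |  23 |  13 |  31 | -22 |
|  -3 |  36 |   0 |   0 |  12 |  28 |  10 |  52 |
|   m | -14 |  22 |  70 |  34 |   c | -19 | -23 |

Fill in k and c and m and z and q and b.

k = 38, c = -1, m = 66, z = 1, q = 19, b = 27

Rows 2 and 4 both sum to 135, so that's the common total.
Row 6 has 28 + 38 − 3 + 23 + 13 + 31 − 22 = 108; the blank must be 135 − 108 = 27.
Column 2 has -5 + 36 + 4 + 32 + 27 + 36 − 14 = 116; the blank must be 135 − 116 = 19.
Row 3 has 19 + 19 + 15 + 13 + 19 + 30 + 19 = 134; the blank must be 135 − 134 = 1.
Column 1 has -1 + 21 + 1 + 2 + 21 + 28 − 3 = 69; the blank must be 135 − 69 = 66.
Row 1 has -1 − 5 + 27 + 14 + 33 + 30 − 1 = 97; the blank must be 135 − 97 = 38.
Row 8 has 66 − 14 + 22 + 70 + 34 − 19 − 23 = 136; the blank must be 135 − 136 = -1.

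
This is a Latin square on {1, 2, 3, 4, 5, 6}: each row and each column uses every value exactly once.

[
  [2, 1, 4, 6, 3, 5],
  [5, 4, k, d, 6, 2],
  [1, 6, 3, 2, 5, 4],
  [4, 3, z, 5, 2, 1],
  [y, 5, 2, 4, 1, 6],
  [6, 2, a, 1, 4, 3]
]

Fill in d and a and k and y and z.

At (row 5, col 1): row 5 already has {1, 2, 4, 5, 6}, so the value is 3.
For row 4, column 3: row 4 already has {1, 2, 3, 4, 5}; that leaves 6.
For row 2, column 4: column 4 already has {1, 2, 4, 5, 6}; that leaves 3.
Cell (2,3): row 2 already has {2, 3, 4, 5, 6} → 1.
For row 6, column 3: row 6 already has {1, 2, 3, 4, 6}; that leaves 5.

d = 3, a = 5, k = 1, y = 3, z = 6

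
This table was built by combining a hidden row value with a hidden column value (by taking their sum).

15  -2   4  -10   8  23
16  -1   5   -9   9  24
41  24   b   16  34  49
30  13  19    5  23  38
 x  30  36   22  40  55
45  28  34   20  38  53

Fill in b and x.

b = 30, x = 47

The difference between any two rows is the same in every column — this is an addition table with the headers hidden.
Row 3 minus row 1 is 24 − (-2) = 26, so its entry in column 3 is 4 + 26 = 30.
Row 5 minus row 1 is 30 − (-2) = 32, so its entry in column 1 is 15 + 32 = 47.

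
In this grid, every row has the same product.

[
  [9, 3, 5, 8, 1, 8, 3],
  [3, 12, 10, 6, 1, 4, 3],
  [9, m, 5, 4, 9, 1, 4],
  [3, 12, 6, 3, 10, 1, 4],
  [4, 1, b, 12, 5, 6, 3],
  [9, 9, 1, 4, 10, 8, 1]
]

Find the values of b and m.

b = 6, m = 4

Rows 2 and 4 each multiply to 25920, so every row has product 25920.
Row 5: 4×1×12×5×6×3 = 4320, so the missing entry is 25920 ÷ 4320 = 6.
Row 3: 9×5×4×9×1×4 = 6480, so the missing entry is 25920 ÷ 6480 = 4.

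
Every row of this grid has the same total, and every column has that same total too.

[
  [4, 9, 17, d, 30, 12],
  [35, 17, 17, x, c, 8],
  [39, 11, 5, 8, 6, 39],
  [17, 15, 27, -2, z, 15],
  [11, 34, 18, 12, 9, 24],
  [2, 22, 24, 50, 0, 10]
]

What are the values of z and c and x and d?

z = 36, c = 27, x = 4, d = 36

Rows 3 and 5 both sum to 108, so that's the common total.
The known cells in row 1 total 72, leaving 108 − 72 = 36 for the blank.
The known cells in column 4 total 104, leaving 108 − 104 = 4 for the blank.
The known cells in row 4 total 72, leaving 108 − 72 = 36 for the blank.
The known cells in row 2 total 81, leaving 108 − 81 = 27 for the blank.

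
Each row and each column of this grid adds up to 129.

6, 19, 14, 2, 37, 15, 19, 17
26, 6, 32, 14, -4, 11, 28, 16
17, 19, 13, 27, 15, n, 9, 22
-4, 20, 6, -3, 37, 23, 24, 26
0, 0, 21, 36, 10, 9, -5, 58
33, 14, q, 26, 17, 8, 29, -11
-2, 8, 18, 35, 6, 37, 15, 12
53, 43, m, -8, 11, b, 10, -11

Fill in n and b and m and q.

The known cells in row 3 total 122, leaving 129 − 122 = 7 for the blank.
The known cells in column 6 total 110, leaving 129 − 110 = 19 for the blank.
The known cells in row 8 total 117, leaving 129 − 117 = 12 for the blank.
The known cells in row 6 total 116, leaving 129 − 116 = 13 for the blank.

n = 7, b = 19, m = 12, q = 13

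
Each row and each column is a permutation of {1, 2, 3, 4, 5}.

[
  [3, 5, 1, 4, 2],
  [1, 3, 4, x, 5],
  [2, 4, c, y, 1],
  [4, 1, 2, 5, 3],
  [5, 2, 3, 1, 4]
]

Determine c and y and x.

c = 5, y = 3, x = 2

For row 2, column 4: row 2 already has {1, 3, 4, 5}; that leaves 2.
For row 3, column 4: column 4 already has {1, 2, 4, 5}; that leaves 3.
At (row 3, col 3): row 3 already has {1, 2, 3, 4}, so the value is 5.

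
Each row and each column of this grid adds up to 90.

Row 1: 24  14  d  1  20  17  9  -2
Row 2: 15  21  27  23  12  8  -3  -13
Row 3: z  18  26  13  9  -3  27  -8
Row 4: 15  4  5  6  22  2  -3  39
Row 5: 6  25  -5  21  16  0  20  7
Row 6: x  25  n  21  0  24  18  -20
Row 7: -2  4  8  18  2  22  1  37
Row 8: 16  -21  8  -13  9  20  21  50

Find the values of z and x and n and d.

z = 8, x = 8, n = 14, d = 7

The known cells in row 1 total 83, leaving 90 − 83 = 7 for the blank.
The known cells in row 3 total 82, leaving 90 − 82 = 8 for the blank.
The known cells in column 1 total 82, leaving 90 − 82 = 8 for the blank.
The known cells in row 6 total 76, leaving 90 − 76 = 14 for the blank.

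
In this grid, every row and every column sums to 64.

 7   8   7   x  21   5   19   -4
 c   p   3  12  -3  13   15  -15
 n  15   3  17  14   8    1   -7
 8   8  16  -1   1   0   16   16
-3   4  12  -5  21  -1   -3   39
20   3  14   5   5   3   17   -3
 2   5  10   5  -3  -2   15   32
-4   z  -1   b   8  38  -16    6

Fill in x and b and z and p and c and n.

Row 1 has 7 + 8 + 7 + 21 + 5 + 19 − 4 = 63; the blank must be 64 − 63 = 1.
Row 3 has 15 + 3 + 17 + 14 + 8 + 1 − 7 = 51; the blank must be 64 − 51 = 13.
Column 4 has 1 + 12 + 17 − 1 − 5 + 5 + 5 = 34; the blank must be 64 − 34 = 30.
Row 8 has -4 − 1 + 30 + 8 + 38 − 16 + 6 = 61; the blank must be 64 − 61 = 3.
Column 2 has 8 + 15 + 8 + 4 + 3 + 5 + 3 = 46; the blank must be 64 − 46 = 18.
Row 2 has 18 + 3 + 12 − 3 + 13 + 15 − 15 = 43; the blank must be 64 − 43 = 21.

x = 1, b = 30, z = 3, p = 18, c = 21, n = 13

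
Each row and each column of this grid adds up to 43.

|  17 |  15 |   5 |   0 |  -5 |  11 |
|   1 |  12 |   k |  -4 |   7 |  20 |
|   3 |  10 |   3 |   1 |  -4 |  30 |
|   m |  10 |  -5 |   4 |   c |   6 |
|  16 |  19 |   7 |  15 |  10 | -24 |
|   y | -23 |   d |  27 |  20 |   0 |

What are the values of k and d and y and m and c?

k = 7, d = 26, y = -7, m = 13, c = 15

Row 2 has 1 + 12 − 4 + 7 + 20 = 36; the blank must be 43 − 36 = 7.
Column 5 has -5 + 7 − 4 + 10 + 20 = 28; the blank must be 43 − 28 = 15.
Row 4 has 10 − 5 + 4 + 15 + 6 = 30; the blank must be 43 − 30 = 13.
Column 1 has 17 + 1 + 3 + 13 + 16 = 50; the blank must be 43 − 50 = -7.
Row 6 has -7 − 23 + 27 + 20 + 0 = 17; the blank must be 43 − 17 = 26.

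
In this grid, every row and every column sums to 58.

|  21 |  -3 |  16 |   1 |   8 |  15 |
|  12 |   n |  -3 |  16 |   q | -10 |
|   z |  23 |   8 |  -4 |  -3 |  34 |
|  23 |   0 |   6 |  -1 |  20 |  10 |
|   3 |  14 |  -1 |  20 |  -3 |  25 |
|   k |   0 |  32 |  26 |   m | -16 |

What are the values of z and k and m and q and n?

z = 0, k = -1, m = 17, q = 19, n = 24

Column 2: -3 + 23 + 0 + 14 + 0 = 34, so its missing entry is 58 − 34 = 24.
Row 3: 23 + 8 − 4 − 3 + 34 = 58, so its missing entry is 58 − 58 = 0.
Row 2: 12 + 24 − 3 + 16 − 10 = 39, so its missing entry is 58 − 39 = 19.
Column 5: 8 + 19 − 3 + 20 − 3 = 41, so its missing entry is 58 − 41 = 17.
Row 6: 0 + 32 + 26 + 17 − 16 = 59, so its missing entry is 58 − 59 = -1.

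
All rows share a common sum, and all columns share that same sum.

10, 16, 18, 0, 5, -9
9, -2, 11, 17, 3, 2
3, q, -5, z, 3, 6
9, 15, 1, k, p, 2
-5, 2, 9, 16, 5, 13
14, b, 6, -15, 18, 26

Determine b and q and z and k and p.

b = -9, q = 18, z = 15, k = 7, p = 6

Rows 1 and 2 both sum to 40, so that's the common total.
Column 5: 5 + 3 + 3 + 5 + 18 = 34, so its missing entry is 40 − 34 = 6.
Row 6: 14 + 6 − 15 + 18 + 26 = 49, so its missing entry is 40 − 49 = -9.
Column 2: 16 − 2 + 15 + 2 − 9 = 22, so its missing entry is 40 − 22 = 18.
Row 3: 3 + 18 − 5 + 3 + 6 = 25, so its missing entry is 40 − 25 = 15.
Row 4: 9 + 15 + 1 + 6 + 2 = 33, so its missing entry is 40 − 33 = 7.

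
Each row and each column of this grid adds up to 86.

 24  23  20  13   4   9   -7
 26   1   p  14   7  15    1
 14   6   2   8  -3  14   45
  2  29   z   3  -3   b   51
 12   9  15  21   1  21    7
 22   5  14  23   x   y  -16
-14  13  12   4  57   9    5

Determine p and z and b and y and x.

p = 22, z = 1, b = 3, y = 15, x = 23

Row 2 has 26 + 1 + 14 + 7 + 15 + 1 = 64; the blank must be 86 − 64 = 22.
Column 5 has 4 + 7 − 3 − 3 + 1 + 57 = 63; the blank must be 86 − 63 = 23.
Row 6 has 22 + 5 + 14 + 23 + 23 − 16 = 71; the blank must be 86 − 71 = 15.
Column 3 has 20 + 22 + 2 + 15 + 14 + 12 = 85; the blank must be 86 − 85 = 1.
Row 4 has 2 + 29 + 1 + 3 − 3 + 51 = 83; the blank must be 86 − 83 = 3.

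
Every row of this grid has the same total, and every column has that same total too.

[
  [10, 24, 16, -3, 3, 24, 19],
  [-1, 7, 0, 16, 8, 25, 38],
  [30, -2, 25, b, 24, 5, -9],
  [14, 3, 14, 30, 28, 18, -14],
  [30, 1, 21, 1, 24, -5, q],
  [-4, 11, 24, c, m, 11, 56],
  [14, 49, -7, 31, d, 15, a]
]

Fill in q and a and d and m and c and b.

q = 21, a = -18, d = 9, m = -3, c = -2, b = 20

Rows 1 and 2 both sum to 93, so that's the common total.
The known cells in row 5 total 72, leaving 93 − 72 = 21 for the blank.
The known cells in row 3 total 73, leaving 93 − 73 = 20 for the blank.
The known cells in column 4 total 95, leaving 93 − 95 = -2 for the blank.
The known cells in row 6 total 96, leaving 93 − 96 = -3 for the blank.
The known cells in column 5 total 84, leaving 93 − 84 = 9 for the blank.
The known cells in row 7 total 111, leaving 93 − 111 = -18 for the blank.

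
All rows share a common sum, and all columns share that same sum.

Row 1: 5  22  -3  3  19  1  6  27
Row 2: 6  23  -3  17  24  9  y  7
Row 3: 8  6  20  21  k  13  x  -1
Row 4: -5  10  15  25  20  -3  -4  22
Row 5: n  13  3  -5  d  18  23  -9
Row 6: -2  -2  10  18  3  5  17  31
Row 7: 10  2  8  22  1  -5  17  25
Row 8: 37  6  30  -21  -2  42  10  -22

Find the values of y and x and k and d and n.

Rows 1 and 4 both sum to 80, so that's the common total.
Column 1: 5 + 6 + 8 − 5 − 2 + 10 + 37 = 59, so its missing entry is 80 − 59 = 21.
Row 5: 21 + 13 + 3 − 5 + 18 + 23 − 9 = 64, so its missing entry is 80 − 64 = 16.
Column 5: 19 + 24 + 20 + 16 + 3 + 1 − 2 = 81, so its missing entry is 80 − 81 = -1.
Row 3: 8 + 6 + 20 + 21 − 1 + 13 − 1 = 66, so its missing entry is 80 − 66 = 14.
Row 2: 6 + 23 − 3 + 17 + 24 + 9 + 7 = 83, so its missing entry is 80 − 83 = -3.

y = -3, x = 14, k = -1, d = 16, n = 21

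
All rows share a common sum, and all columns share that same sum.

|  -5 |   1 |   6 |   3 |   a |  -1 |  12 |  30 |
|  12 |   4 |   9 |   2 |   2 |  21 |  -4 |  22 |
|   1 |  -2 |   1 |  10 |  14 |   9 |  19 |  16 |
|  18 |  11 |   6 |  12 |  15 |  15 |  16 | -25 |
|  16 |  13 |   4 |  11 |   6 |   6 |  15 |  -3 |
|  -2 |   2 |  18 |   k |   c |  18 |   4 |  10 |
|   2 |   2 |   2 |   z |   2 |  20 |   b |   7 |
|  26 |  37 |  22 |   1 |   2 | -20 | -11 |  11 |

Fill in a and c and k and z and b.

a = 22, c = 5, k = 13, z = 16, b = 17

Rows 2 and 3 both sum to 68, so that's the common total.
Row 1 has -5 + 1 + 6 + 3 − 1 + 12 + 30 = 46; the blank must be 68 − 46 = 22.
Column 5 has 22 + 2 + 14 + 15 + 6 + 2 + 2 = 63; the blank must be 68 − 63 = 5.
Column 7 has 12 − 4 + 19 + 16 + 15 + 4 − 11 = 51; the blank must be 68 − 51 = 17.
Row 6 has -2 + 2 + 18 + 5 + 18 + 4 + 10 = 55; the blank must be 68 − 55 = 13.
Row 7 has 2 + 2 + 2 + 2 + 20 + 17 + 7 = 52; the blank must be 68 − 52 = 16.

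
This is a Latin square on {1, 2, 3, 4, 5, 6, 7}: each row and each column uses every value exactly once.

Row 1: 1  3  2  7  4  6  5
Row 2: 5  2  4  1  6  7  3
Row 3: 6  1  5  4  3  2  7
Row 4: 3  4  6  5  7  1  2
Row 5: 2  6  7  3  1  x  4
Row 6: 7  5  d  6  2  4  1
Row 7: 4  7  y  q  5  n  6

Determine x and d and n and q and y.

x = 5, d = 3, n = 3, q = 2, y = 1

For row 5, column 6: row 5 already has {1, 2, 3, 4, 6, 7}; that leaves 5.
Cell (7,6): column 6 already has {1, 2, 4, 5, 6, 7} → 3.
Cell (7,4): column 4 already has {1, 3, 4, 5, 6, 7} → 2.
At (row 7, col 3): row 7 already has {2, 3, 4, 5, 6, 7}, so the value is 1.
At (row 6, col 3): row 6 already has {1, 2, 4, 5, 6, 7}, so the value is 3.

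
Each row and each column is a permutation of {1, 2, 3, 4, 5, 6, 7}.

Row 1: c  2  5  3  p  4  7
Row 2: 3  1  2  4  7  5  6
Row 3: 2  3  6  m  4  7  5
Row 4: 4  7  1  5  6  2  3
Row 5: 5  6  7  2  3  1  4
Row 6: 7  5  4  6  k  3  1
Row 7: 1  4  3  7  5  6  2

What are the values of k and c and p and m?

k = 2, c = 6, p = 1, m = 1

At (row 3, col 4): row 3 already has {2, 3, 4, 5, 6, 7}, so the value is 1.
Cell (6,5): row 6 already has {1, 3, 4, 5, 6, 7} → 2.
At (row 1, col 5): column 5 already has {2, 3, 4, 5, 6, 7}, so the value is 1.
At (row 1, col 1): row 1 already has {1, 2, 3, 4, 5, 7}, so the value is 6.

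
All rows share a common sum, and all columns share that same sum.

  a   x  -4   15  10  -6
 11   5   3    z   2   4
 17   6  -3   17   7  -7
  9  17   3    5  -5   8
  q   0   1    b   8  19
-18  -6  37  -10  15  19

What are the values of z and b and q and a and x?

Rows 3 and 4 both sum to 37, so that's the common total.
The known cells in column 2 total 22, leaving 37 − 22 = 15 for the blank.
The known cells in row 1 total 30, leaving 37 − 30 = 7 for the blank.
The known cells in column 1 total 26, leaving 37 − 26 = 11 for the blank.
The known cells in row 5 total 39, leaving 37 − 39 = -2 for the blank.
The known cells in row 2 total 25, leaving 37 − 25 = 12 for the blank.

z = 12, b = -2, q = 11, a = 7, x = 15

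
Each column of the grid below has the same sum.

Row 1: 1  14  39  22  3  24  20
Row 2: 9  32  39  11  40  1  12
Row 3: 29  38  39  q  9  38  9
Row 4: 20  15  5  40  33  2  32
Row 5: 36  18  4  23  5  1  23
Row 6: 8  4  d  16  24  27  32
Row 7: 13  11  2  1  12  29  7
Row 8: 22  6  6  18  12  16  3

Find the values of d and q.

d = 4, q = 7

Column 5 sums to 138 and so does column 7; that's the common total.
In column 3 the known cells total 134, leaving 138 − 134 = 4.
In column 4 the known cells total 131, leaving 138 − 131 = 7.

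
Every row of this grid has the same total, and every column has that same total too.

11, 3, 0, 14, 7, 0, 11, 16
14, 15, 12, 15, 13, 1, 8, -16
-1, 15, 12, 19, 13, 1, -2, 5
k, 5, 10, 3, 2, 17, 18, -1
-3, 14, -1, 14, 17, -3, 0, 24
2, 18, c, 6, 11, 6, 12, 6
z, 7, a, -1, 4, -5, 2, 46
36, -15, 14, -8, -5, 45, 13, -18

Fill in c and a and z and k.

c = 1, a = 14, z = -5, k = 8

Rows 1 and 2 both sum to 62, so that's the common total.
The known cells in row 4 total 54, leaving 62 − 54 = 8 for the blank.
The known cells in column 1 total 67, leaving 62 − 67 = -5 for the blank.
The known cells in row 7 total 48, leaving 62 − 48 = 14 for the blank.
The known cells in row 6 total 61, leaving 62 − 61 = 1 for the blank.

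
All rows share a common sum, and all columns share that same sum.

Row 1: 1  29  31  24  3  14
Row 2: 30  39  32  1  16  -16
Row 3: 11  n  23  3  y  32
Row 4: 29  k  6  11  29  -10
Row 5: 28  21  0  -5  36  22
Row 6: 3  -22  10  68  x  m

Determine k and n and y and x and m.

k = 37, n = -2, y = 35, x = -17, m = 60

Rows 1 and 2 both sum to 102, so that's the common total.
Column 6: 14 − 16 + 32 − 10 + 22 = 42, so its missing entry is 102 − 42 = 60.
Row 4: 29 + 6 + 11 + 29 − 10 = 65, so its missing entry is 102 − 65 = 37.
Column 2: 29 + 39 + 37 + 21 − 22 = 104, so its missing entry is 102 − 104 = -2.
Row 3: 11 − 2 + 23 + 3 + 32 = 67, so its missing entry is 102 − 67 = 35.
Row 6: 3 − 22 + 10 + 68 + 60 = 119, so its missing entry is 102 − 119 = -17.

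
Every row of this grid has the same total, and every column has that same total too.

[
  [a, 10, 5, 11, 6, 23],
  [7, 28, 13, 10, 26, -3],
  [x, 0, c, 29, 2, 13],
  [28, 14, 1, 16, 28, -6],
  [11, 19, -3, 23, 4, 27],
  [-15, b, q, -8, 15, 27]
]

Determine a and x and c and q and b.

a = 26, x = 24, c = 13, q = 52, b = 10

Rows 2 and 4 both sum to 81, so that's the common total.
The known cells in row 1 total 55, leaving 81 − 55 = 26 for the blank.
The known cells in column 1 total 57, leaving 81 − 57 = 24 for the blank.
The known cells in column 2 total 71, leaving 81 − 71 = 10 for the blank.
The known cells in row 3 total 68, leaving 81 − 68 = 13 for the blank.
The known cells in row 6 total 29, leaving 81 − 29 = 52 for the blank.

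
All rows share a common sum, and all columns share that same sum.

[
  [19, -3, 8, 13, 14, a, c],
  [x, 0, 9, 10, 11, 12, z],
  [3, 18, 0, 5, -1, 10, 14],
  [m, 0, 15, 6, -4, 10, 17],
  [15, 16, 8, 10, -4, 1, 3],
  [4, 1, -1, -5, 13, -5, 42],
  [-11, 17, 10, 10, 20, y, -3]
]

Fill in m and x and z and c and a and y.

m = 5, x = 14, z = -7, c = -17, a = 15, y = 6

Rows 3 and 5 both sum to 49, so that's the common total.
The known cells in row 7 total 43, leaving 49 − 43 = 6 for the blank.
The known cells in row 4 total 44, leaving 49 − 44 = 5 for the blank.
The known cells in column 6 total 34, leaving 49 − 34 = 15 for the blank.
The known cells in row 1 total 66, leaving 49 − 66 = -17 for the blank.
The known cells in column 1 total 35, leaving 49 − 35 = 14 for the blank.
The known cells in row 2 total 56, leaving 49 − 56 = -7 for the blank.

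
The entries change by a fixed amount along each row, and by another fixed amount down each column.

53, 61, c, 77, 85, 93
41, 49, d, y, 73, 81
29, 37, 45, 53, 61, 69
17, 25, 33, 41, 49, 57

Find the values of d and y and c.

d = 57, y = 65, c = 69

Along each row the entries change by 8 per step; down each column they change by -12.
Row 2: from 41 at column 1, stepping by 8 to column 3 gives 57.
Row 2: from 41 at column 1, stepping by 8 to column 4 gives 65.
Row 1: from 53 at column 1, stepping by 8 to column 3 gives 69.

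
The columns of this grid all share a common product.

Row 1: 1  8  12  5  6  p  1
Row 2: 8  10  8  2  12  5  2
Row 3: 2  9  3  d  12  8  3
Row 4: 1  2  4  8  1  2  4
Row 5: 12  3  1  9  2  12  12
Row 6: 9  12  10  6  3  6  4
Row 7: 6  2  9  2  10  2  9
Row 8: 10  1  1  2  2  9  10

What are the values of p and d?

Columns 2 and 5 each multiply to 103680, so every column has product 103680.
Column 6: 5×8×2×12×6×2×9 = 103680, so the missing entry is 103680 ÷ 103680 = 1.
Column 4: 5×2×8×9×6×2×2 = 17280, so the missing entry is 103680 ÷ 17280 = 6.

p = 1, d = 6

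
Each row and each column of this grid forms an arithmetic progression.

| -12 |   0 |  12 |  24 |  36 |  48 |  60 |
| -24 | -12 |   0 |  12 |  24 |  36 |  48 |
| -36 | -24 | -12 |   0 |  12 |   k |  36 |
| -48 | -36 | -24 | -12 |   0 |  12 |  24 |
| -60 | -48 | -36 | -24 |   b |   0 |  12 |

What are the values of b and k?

Along each row the entries change by 12 per step; down each column they change by -12.
Row 5: from -60 at column 1, stepping by 12 to column 5 gives -12.
Row 3: from -36 at column 1, stepping by 12 to column 6 gives 24.

b = -12, k = 24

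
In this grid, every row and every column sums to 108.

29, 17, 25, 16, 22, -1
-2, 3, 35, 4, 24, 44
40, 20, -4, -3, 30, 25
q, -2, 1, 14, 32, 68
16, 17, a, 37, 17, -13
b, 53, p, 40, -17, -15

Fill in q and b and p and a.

Row 5: 16 + 17 + 37 + 17 − 13 = 74, so its missing entry is 108 − 74 = 34.
Column 3: 25 + 35 − 4 + 1 + 34 = 91, so its missing entry is 108 − 91 = 17.
Row 6: 53 + 17 + 40 − 17 − 15 = 78, so its missing entry is 108 − 78 = 30.
Row 4: -2 + 1 + 14 + 32 + 68 = 113, so its missing entry is 108 − 113 = -5.

q = -5, b = 30, p = 17, a = 34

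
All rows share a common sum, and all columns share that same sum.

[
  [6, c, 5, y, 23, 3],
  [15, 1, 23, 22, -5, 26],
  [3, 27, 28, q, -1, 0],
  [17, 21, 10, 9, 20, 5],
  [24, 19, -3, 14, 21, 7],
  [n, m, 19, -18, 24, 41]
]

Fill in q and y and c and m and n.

Rows 2 and 4 both sum to 82, so that's the common total.
Row 3 has 3 + 27 + 28 − 1 + 0 = 57; the blank must be 82 − 57 = 25.
Column 4 has 22 + 25 + 9 + 14 − 18 = 52; the blank must be 82 − 52 = 30.
Row 1 has 6 + 5 + 30 + 23 + 3 = 67; the blank must be 82 − 67 = 15.
Column 2 has 15 + 1 + 27 + 21 + 19 = 83; the blank must be 82 − 83 = -1.
Row 6 has -1 + 19 − 18 + 24 + 41 = 65; the blank must be 82 − 65 = 17.

q = 25, y = 30, c = 15, m = -1, n = 17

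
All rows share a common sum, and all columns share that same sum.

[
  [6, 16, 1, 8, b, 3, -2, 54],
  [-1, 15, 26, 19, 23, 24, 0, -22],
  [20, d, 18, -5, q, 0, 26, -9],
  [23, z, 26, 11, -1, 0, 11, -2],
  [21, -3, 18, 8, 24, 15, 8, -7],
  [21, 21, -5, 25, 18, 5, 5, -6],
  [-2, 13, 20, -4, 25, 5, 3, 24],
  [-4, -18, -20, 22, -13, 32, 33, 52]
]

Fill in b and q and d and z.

Rows 2 and 5 both sum to 84, so that's the common total.
Row 4 has 23 + 26 + 11 − 1 + 0 + 11 − 2 = 68; the blank must be 84 − 68 = 16.
Row 1 has 6 + 16 + 1 + 8 + 3 − 2 + 54 = 86; the blank must be 84 − 86 = -2.
Column 5 has -2 + 23 − 1 + 24 + 18 + 25 − 13 = 74; the blank must be 84 − 74 = 10.
Row 3 has 20 + 18 − 5 + 10 + 0 + 26 − 9 = 60; the blank must be 84 − 60 = 24.

b = -2, q = 10, d = 24, z = 16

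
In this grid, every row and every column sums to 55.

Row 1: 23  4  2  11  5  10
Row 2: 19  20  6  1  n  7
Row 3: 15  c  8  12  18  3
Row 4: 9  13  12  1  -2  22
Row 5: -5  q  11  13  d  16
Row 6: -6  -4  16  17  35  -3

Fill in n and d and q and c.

The known cells in row 3 total 56, leaving 55 − 56 = -1 for the blank.
The known cells in column 2 total 32, leaving 55 − 32 = 23 for the blank.
The known cells in row 5 total 58, leaving 55 − 58 = -3 for the blank.
The known cells in row 2 total 53, leaving 55 − 53 = 2 for the blank.

n = 2, d = -3, q = 23, c = -1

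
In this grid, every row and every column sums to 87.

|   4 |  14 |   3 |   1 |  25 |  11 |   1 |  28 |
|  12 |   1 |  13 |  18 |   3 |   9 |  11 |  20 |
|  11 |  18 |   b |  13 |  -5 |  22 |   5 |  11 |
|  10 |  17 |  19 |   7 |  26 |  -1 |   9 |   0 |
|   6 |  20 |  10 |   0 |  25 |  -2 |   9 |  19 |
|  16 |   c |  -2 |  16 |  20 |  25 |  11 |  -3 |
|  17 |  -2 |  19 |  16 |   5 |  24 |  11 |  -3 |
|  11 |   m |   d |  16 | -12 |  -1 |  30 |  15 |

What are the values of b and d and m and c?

Row 6: 16 − 2 + 16 + 20 + 25 + 11 − 3 = 83, so its missing entry is 87 − 83 = 4.
Column 2: 14 + 1 + 18 + 17 + 20 + 4 − 2 = 72, so its missing entry is 87 − 72 = 15.
Row 8: 11 + 15 + 16 − 12 − 1 + 30 + 15 = 74, so its missing entry is 87 − 74 = 13.
Row 3: 11 + 18 + 13 − 5 + 22 + 5 + 11 = 75, so its missing entry is 87 − 75 = 12.

b = 12, d = 13, m = 15, c = 4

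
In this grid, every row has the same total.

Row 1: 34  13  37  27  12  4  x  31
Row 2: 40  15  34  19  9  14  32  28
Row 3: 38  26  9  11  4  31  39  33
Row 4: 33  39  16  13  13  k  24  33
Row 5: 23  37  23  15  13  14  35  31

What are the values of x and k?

The complete rows each total 191.
Row 1 is missing 191 − 158 = 33 (since 34 + 13 + 37 + 27 + 12 + 4 + 31 = 158).
Row 4 is missing 191 − 171 = 20 (since 33 + 39 + 16 + 13 + 13 + 24 + 33 = 171).

x = 33, k = 20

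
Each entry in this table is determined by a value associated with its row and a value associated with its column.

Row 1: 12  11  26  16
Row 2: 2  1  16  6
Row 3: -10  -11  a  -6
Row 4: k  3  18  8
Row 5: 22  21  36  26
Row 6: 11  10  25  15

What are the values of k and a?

The difference between any two rows is the same in every column — this is an addition table with the headers hidden.
Row 4 minus row 1 is 3 − 11 = -8, so its entry in column 1 is 12 + (-8) = 4.
Row 3 minus row 1 is -11 − 11 = -22, so its entry in column 3 is 26 + (-22) = 4.

k = 4, a = 4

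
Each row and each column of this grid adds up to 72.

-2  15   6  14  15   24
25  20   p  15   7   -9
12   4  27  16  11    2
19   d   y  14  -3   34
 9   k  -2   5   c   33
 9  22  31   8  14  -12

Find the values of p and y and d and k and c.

p = 14, y = -4, d = 12, k = -1, c = 28

Column 5: 15 + 7 + 11 − 3 + 14 = 44, so its missing entry is 72 − 44 = 28.
Row 2: 25 + 20 + 15 + 7 − 9 = 58, so its missing entry is 72 − 58 = 14.
Column 3: 6 + 14 + 27 − 2 + 31 = 76, so its missing entry is 72 − 76 = -4.
Row 4: 19 − 4 + 14 − 3 + 34 = 60, so its missing entry is 72 − 60 = 12.
Row 5: 9 − 2 + 5 + 28 + 33 = 73, so its missing entry is 72 − 73 = -1.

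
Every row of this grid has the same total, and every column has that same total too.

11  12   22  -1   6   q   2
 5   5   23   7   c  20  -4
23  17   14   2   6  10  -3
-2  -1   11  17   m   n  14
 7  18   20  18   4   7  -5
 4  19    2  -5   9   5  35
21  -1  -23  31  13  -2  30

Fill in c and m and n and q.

c = 13, m = 18, n = 12, q = 17

Rows 3 and 5 both sum to 69, so that's the common total.
The known cells in row 2 total 56, leaving 69 − 56 = 13 for the blank.
The known cells in column 5 total 51, leaving 69 − 51 = 18 for the blank.
The known cells in row 4 total 57, leaving 69 − 57 = 12 for the blank.
The known cells in row 1 total 52, leaving 69 − 52 = 17 for the blank.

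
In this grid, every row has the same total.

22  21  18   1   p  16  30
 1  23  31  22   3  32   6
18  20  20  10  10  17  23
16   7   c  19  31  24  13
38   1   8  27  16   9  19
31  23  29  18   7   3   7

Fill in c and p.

c = 8, p = 10

Rows 2 and 3 both add up to 118, so every row sums to 118.
Row 4: 16 + 7 + 19 + 31 + 24 + 13 = 110, so the missing entry is 118 − 110 = 8.
Row 1: 22 + 21 + 18 + 1 + 16 + 30 = 108, so the missing entry is 118 − 108 = 10.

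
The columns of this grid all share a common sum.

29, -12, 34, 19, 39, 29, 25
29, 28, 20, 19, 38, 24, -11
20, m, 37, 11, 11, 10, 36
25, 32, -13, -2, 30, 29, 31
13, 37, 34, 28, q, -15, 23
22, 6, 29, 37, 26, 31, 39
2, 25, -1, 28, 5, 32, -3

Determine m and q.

m = 24, q = -9

Column 6 sums to 140 and so does column 7; that's the common total.
In column 2 the known cells total 116, leaving 140 − 116 = 24.
In column 5 the known cells total 149, leaving 140 − 149 = -9.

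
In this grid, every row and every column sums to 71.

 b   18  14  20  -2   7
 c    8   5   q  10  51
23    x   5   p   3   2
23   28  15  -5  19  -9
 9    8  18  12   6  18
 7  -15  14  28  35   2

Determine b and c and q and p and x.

b = 14, c = -5, q = 2, p = 14, x = 24

The known cells in column 2 total 47, leaving 71 − 47 = 24 for the blank.
The known cells in row 1 total 57, leaving 71 − 57 = 14 for the blank.
The known cells in row 3 total 57, leaving 71 − 57 = 14 for the blank.
The known cells in column 1 total 76, leaving 71 − 76 = -5 for the blank.
The known cells in row 2 total 69, leaving 71 − 69 = 2 for the blank.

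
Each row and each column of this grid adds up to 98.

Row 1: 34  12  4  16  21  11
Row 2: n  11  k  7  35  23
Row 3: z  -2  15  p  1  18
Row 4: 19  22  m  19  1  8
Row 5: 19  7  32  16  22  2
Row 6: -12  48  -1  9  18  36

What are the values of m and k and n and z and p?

m = 29, k = 19, n = 3, z = 35, p = 31

Column 4: 16 + 7 + 19 + 16 + 9 = 67, so its missing entry is 98 − 67 = 31.
Row 3: -2 + 15 + 31 + 1 + 18 = 63, so its missing entry is 98 − 63 = 35.
Column 1: 34 + 35 + 19 + 19 − 12 = 95, so its missing entry is 98 − 95 = 3.
Row 2: 3 + 11 + 7 + 35 + 23 = 79, so its missing entry is 98 − 79 = 19.
Row 4: 19 + 22 + 19 + 1 + 8 = 69, so its missing entry is 98 − 69 = 29.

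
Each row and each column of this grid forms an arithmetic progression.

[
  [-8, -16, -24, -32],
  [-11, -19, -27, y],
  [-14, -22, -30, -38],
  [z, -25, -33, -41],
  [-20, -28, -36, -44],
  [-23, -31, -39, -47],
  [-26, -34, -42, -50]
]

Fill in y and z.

Along each row the entries change by -8 per step; down each column they change by -3.
Row 2: from -11 at column 1, stepping by -8 to column 4 gives -35.
Row 4: from -25 at column 2, stepping by -8 to column 1 gives -17.

y = -35, z = -17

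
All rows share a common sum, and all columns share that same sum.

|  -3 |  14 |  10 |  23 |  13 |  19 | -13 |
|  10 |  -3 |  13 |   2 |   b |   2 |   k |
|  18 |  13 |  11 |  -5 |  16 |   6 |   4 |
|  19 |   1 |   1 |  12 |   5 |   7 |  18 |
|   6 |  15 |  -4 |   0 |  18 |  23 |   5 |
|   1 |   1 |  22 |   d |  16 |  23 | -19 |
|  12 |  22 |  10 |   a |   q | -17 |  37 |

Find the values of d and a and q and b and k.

d = 19, a = 12, q = -13, b = 8, k = 31

Rows 1 and 3 both sum to 63, so that's the common total.
Row 6: 1 + 1 + 22 + 16 + 23 − 19 = 44, so its missing entry is 63 − 44 = 19.
Column 7: -13 + 4 + 18 + 5 − 19 + 37 = 32, so its missing entry is 63 − 32 = 31.
Row 2: 10 − 3 + 13 + 2 + 2 + 31 = 55, so its missing entry is 63 − 55 = 8.
Column 5: 13 + 8 + 16 + 5 + 18 + 16 = 76, so its missing entry is 63 − 76 = -13.
Row 7: 12 + 22 + 10 − 13 − 17 + 37 = 51, so its missing entry is 63 − 51 = 12.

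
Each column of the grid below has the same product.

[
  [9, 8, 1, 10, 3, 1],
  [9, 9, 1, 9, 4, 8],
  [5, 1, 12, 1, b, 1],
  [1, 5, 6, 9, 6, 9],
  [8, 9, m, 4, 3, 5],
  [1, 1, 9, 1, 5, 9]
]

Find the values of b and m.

Columns 1 and 2 each multiply to 3240, so every column has product 3240.
Column 5: 3×4×6×3×5 = 1080, so the missing entry is 3240 ÷ 1080 = 3.
Column 3: 1×1×12×6×9 = 648, so the missing entry is 3240 ÷ 648 = 5.

b = 3, m = 5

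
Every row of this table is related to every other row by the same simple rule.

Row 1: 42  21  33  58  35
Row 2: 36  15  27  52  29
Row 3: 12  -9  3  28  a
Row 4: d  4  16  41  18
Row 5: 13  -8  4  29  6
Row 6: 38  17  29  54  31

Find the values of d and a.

d = 25, a = 5

The difference between any two rows is the same in every column — this is an addition table with the headers hidden.
Row 4 minus row 1 is 41 − 58 = -17, so its entry in column 1 is 42 + (-17) = 25.
Row 3 minus row 1 is 28 − 58 = -30, so its entry in column 5 is 35 + (-30) = 5.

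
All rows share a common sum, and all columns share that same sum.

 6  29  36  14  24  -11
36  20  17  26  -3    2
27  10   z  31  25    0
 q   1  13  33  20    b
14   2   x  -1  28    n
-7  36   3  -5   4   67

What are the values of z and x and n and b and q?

z = 5, x = 24, n = 31, b = 9, q = 22

Rows 1 and 2 both sum to 98, so that's the common total.
The known cells in column 1 total 76, leaving 98 − 76 = 22 for the blank.
The known cells in row 3 total 93, leaving 98 − 93 = 5 for the blank.
The known cells in column 3 total 74, leaving 98 − 74 = 24 for the blank.
The known cells in row 5 total 67, leaving 98 − 67 = 31 for the blank.
The known cells in row 4 total 89, leaving 98 − 89 = 9 for the blank.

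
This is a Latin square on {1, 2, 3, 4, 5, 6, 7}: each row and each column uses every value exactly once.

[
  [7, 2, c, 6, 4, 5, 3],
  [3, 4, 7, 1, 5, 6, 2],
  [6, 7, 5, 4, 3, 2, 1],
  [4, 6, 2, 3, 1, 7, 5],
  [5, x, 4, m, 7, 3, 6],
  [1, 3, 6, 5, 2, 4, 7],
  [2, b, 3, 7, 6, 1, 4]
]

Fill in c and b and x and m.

For row 7, column 2: row 7 already has {1, 2, 3, 4, 6, 7}; that leaves 5.
At (row 1, col 3): row 1 already has {2, 3, 4, 5, 6, 7}, so the value is 1.
Cell (5,2): column 2 already has {2, 3, 4, 5, 6, 7} → 1.
For row 5, column 4: row 5 already has {1, 3, 4, 5, 6, 7}; that leaves 2.

c = 1, b = 5, x = 1, m = 2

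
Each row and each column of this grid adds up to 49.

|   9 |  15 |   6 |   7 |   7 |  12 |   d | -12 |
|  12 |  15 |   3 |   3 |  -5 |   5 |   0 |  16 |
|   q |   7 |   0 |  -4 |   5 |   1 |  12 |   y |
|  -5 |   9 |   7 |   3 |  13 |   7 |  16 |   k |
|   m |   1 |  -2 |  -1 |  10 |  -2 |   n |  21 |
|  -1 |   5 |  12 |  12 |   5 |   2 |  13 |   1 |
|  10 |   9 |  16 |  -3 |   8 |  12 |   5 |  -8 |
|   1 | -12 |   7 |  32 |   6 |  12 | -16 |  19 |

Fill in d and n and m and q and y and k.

Row 4 has -5 + 9 + 7 + 3 + 13 + 7 + 16 = 50; the blank must be 49 − 50 = -1.
Column 8 has -12 + 16 − 1 + 21 + 1 − 8 + 19 = 36; the blank must be 49 − 36 = 13.
Row 3 has 7 + 0 − 4 + 5 + 1 + 12 + 13 = 34; the blank must be 49 − 34 = 15.
Column 1 has 9 + 12 + 15 − 5 − 1 + 10 + 1 = 41; the blank must be 49 − 41 = 8.
Row 5 has 8 + 1 − 2 − 1 + 10 − 2 + 21 = 35; the blank must be 49 − 35 = 14.
Row 1 has 9 + 15 + 6 + 7 + 7 + 12 − 12 = 44; the blank must be 49 − 44 = 5.

d = 5, n = 14, m = 8, q = 15, y = 13, k = -1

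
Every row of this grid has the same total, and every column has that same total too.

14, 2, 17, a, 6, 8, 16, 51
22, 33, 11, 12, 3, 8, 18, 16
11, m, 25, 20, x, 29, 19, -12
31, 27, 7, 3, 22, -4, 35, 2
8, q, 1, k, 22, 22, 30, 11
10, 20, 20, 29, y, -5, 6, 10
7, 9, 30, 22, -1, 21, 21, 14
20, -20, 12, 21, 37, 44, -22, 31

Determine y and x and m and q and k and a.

Rows 2 and 4 both sum to 123, so that's the common total.
Row 6: 10 + 20 + 20 + 29 − 5 + 6 + 10 = 90, so its missing entry is 123 − 90 = 33.
Column 5: 6 + 3 + 22 + 22 + 33 − 1 + 37 = 122, so its missing entry is 123 − 122 = 1.
Row 3: 11 + 25 + 20 + 1 + 29 + 19 − 12 = 93, so its missing entry is 123 − 93 = 30.
Row 1: 14 + 2 + 17 + 6 + 8 + 16 + 51 = 114, so its missing entry is 123 − 114 = 9.
Column 4: 9 + 12 + 20 + 3 + 29 + 22 + 21 = 116, so its missing entry is 123 − 116 = 7.
Row 5: 8 + 1 + 7 + 22 + 22 + 30 + 11 = 101, so its missing entry is 123 − 101 = 22.

y = 33, x = 1, m = 30, q = 22, k = 7, a = 9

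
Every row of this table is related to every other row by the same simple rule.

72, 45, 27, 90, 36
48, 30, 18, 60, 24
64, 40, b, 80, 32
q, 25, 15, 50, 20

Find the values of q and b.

Each row is a constant multiple of every other row — this is a multiplication table with the headers hidden.
Row 4 is 25/45 = 5/9 times row 1, so its entry in column 1 is 72 × 5/9 = 40.
Row 3 is 40/45 = 8/9 times row 1, so its entry in column 3 is 27 × 8/9 = 24.

q = 40, b = 24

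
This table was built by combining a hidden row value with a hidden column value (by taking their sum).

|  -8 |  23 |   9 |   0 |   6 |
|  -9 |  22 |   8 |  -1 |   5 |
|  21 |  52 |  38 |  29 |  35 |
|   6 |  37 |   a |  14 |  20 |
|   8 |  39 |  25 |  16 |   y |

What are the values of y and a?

y = 22, a = 23

The difference between any two rows is the same in every column — this is an addition table with the headers hidden.
Row 5 minus row 1 is 16 − 0 = 16, so its entry in column 5 is 6 + 16 = 22.
Row 4 minus row 1 is 14 − 0 = 14, so its entry in column 3 is 9 + 14 = 23.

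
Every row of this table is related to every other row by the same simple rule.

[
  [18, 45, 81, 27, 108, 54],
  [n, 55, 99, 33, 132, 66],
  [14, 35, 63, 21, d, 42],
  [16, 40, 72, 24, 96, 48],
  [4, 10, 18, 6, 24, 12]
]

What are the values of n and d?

Each row is a constant multiple of every other row — this is a multiplication table with the headers hidden.
Row 2 is 66/54 = 11/9 times row 1, so its entry in column 1 is 18 × 11/9 = 22.
Row 3 is 42/54 = 7/9 times row 1, so its entry in column 5 is 108 × 7/9 = 84.

n = 22, d = 84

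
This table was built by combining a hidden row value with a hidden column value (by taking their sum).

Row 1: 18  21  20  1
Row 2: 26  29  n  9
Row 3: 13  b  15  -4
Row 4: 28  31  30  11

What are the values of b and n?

b = 16, n = 28

The difference between any two rows is the same in every column — this is an addition table with the headers hidden.
Row 3 minus row 1 is -4 − 1 = -5, so its entry in column 2 is 21 + (-5) = 16.
Row 2 minus row 1 is 9 − 1 = 8, so its entry in column 3 is 20 + 8 = 28.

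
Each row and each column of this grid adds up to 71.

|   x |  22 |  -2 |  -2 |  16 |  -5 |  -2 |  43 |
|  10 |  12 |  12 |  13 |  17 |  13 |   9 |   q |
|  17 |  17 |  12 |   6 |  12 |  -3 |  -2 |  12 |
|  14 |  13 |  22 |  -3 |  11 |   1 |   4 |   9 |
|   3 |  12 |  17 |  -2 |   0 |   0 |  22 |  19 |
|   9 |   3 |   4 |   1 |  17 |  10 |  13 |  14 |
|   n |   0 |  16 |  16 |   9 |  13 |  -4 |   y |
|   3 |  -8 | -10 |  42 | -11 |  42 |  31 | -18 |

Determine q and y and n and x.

q = -15, y = 7, n = 14, x = 1

Row 1: 22 − 2 − 2 + 16 − 5 − 2 + 43 = 70, so its missing entry is 71 − 70 = 1.
Row 2: 10 + 12 + 12 + 13 + 17 + 13 + 9 = 86, so its missing entry is 71 − 86 = -15.
Column 8: 43 − 15 + 12 + 9 + 19 + 14 − 18 = 64, so its missing entry is 71 − 64 = 7.
Row 7: 0 + 16 + 16 + 9 + 13 − 4 + 7 = 57, so its missing entry is 71 − 57 = 14.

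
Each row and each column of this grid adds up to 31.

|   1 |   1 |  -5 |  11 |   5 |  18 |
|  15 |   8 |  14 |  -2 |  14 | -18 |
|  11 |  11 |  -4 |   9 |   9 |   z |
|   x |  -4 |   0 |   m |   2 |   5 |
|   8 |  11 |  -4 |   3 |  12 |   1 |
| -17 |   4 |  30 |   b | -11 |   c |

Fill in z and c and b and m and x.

z = -5, c = 30, b = -5, m = 15, x = 13

Column 1: 1 + 15 + 11 + 8 − 17 = 18, so its missing entry is 31 − 18 = 13.
Row 4: 13 − 4 + 0 + 2 + 5 = 16, so its missing entry is 31 − 16 = 15.
Column 4: 11 − 2 + 9 + 15 + 3 = 36, so its missing entry is 31 − 36 = -5.
Row 6: -17 + 4 + 30 − 5 − 11 = 1, so its missing entry is 31 − 1 = 30.
Row 3: 11 + 11 − 4 + 9 + 9 = 36, so its missing entry is 31 − 36 = -5.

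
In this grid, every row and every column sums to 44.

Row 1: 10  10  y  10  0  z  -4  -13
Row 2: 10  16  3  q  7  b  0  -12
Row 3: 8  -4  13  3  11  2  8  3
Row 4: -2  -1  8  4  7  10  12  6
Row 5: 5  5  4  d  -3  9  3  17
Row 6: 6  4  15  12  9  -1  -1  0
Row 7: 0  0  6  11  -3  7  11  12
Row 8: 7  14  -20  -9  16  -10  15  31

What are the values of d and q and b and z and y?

Row 5 has 5 + 5 + 4 − 3 + 9 + 3 + 17 = 40; the blank must be 44 − 40 = 4.
Column 3 has 3 + 13 + 8 + 4 + 15 + 6 − 20 = 29; the blank must be 44 − 29 = 15.
Row 1 has 10 + 10 + 15 + 10 + 0 − 4 − 13 = 28; the blank must be 44 − 28 = 16.
Column 6 has 16 + 2 + 10 + 9 − 1 + 7 − 10 = 33; the blank must be 44 − 33 = 11.
Row 2 has 10 + 16 + 3 + 7 + 11 + 0 − 12 = 35; the blank must be 44 − 35 = 9.

d = 4, q = 9, b = 11, z = 16, y = 15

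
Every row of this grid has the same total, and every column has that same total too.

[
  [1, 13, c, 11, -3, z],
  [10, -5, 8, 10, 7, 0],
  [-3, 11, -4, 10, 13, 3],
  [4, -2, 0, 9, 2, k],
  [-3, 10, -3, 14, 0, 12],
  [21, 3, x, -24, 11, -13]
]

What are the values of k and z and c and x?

Rows 2 and 3 both sum to 30, so that's the common total.
Row 6: 21 + 3 − 24 + 11 − 13 = -2, so its missing entry is 30 − (-2) = 32.
Column 3: 8 − 4 + 0 − 3 + 32 = 33, so its missing entry is 30 − 33 = -3.
Row 4: 4 − 2 + 0 + 9 + 2 = 13, so its missing entry is 30 − 13 = 17.
Row 1: 1 + 13 − 3 + 11 − 3 = 19, so its missing entry is 30 − 19 = 11.

k = 17, z = 11, c = -3, x = 32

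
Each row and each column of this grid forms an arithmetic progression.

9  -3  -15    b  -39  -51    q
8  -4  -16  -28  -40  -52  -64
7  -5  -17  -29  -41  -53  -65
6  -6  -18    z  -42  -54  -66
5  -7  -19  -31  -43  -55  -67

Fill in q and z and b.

q = -63, z = -30, b = -27

Along each row the entries change by -12 per step; down each column they change by -1.
Row 1: from 9 at column 1, stepping by -12 to column 7 gives -63.
Row 4: from 6 at column 1, stepping by -12 to column 4 gives -30.
Row 1: from 9 at column 1, stepping by -12 to column 4 gives -27.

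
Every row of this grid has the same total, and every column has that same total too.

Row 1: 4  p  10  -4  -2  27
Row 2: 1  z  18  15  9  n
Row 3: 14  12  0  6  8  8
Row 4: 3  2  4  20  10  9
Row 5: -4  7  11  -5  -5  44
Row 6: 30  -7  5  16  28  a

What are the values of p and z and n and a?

p = 13, z = 21, n = -16, a = -24

Rows 3 and 4 both sum to 48, so that's the common total.
Row 1: 4 + 10 − 4 − 2 + 27 = 35, so its missing entry is 48 − 35 = 13.
Column 2: 13 + 12 + 2 + 7 − 7 = 27, so its missing entry is 48 − 27 = 21.
Row 6: 30 − 7 + 5 + 16 + 28 = 72, so its missing entry is 48 − 72 = -24.
Row 2: 1 + 21 + 18 + 15 + 9 = 64, so its missing entry is 48 − 64 = -16.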